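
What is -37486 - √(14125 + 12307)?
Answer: -37486 - 8*√413 ≈ -37649.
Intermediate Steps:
-37486 - √(14125 + 12307) = -37486 - √26432 = -37486 - 8*√413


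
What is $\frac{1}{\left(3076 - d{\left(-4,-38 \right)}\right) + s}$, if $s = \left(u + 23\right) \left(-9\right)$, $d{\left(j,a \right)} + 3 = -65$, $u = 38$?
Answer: $\frac{1}{2595} \approx 0.00038536$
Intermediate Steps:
$d{\left(j,a \right)} = -68$ ($d{\left(j,a \right)} = -3 - 65 = -68$)
$s = -549$ ($s = \left(38 + 23\right) \left(-9\right) = 61 \left(-9\right) = -549$)
$\frac{1}{\left(3076 - d{\left(-4,-38 \right)}\right) + s} = \frac{1}{\left(3076 - -68\right) - 549} = \frac{1}{\left(3076 + 68\right) - 549} = \frac{1}{3144 - 549} = \frac{1}{2595}$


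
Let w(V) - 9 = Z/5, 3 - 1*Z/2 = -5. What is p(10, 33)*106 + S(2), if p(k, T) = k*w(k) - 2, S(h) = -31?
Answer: 12689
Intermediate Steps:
Z = 16 (Z = 6 - 2*(-5) = 6 + 10 = 16)
w(V) = 61/5 (w(V) = 9 + 16/5 = 61/5)
p(k, T) = -2 + 61*k/5 (p(k, T) = k*(61/5) - 2 = 61*k/5 - 2 = -2 + 61*k/5)
p(10, 33)*106 + S(2) = (-2 + (61/5)*10)*106 - 31 = (-2 + 122)*106 - 31 = 120*106 - 31 = 12720 - 31 = 12689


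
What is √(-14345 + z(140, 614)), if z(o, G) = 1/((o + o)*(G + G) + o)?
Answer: I*√962206654305/8190 ≈ 119.77*I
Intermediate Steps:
z(o, G) = 1/(o + 4*G*o) (z(o, G) = 1/((2*o)*(2*G) + o) = 1/(4*G*o + o) = 1/(o + 4*G*o))
√(-14345 + z(140, 614)) = √(-14345 + 1/(140*(1 + 4*614))) = √(-14345 + 1/(140*(1 + 2456))) = √(-14345 + (1/140)/2457) = √(-14345 + (1/140)*(1/2457)) = √(-14345 + 1/343980) = √(-4934393099/343980) = I*√962206654305/8190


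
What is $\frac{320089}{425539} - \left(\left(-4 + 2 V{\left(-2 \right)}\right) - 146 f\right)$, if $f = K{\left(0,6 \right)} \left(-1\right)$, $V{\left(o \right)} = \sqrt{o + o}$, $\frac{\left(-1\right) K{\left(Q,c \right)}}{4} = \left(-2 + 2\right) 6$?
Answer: $\frac{2022245}{425539} - 4 i \approx 4.7522 - 4.0 i$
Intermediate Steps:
$K{\left(Q,c \right)} = 0$ ($K{\left(Q,c \right)} = - 4 \left(-2 + 2\right) 6 = - 4 \cdot 0 \cdot 6 = \left(-4\right) 0 = 0$)
$V{\left(o \right)} = \sqrt{2} \sqrt{o}$ ($V{\left(o \right)} = \sqrt{2 o} = \sqrt{2} \sqrt{o}$)
$f = 0$ ($f = 0 \left(-1\right) = 0$)
$\frac{320089}{425539} - \left(\left(-4 + 2 V{\left(-2 \right)}\right) - 146 f\right) = \frac{320089}{425539} - \left(\left(-4 + 2 \sqrt{2} \sqrt{-2}\right) - 0\right) = 320089 \cdot \frac{1}{425539} - \left(\left(-4 + 2 \sqrt{2} i \sqrt{2}\right) + 0\right) = \frac{320089}{425539} - \left(\left(-4 + 2 \cdot 2 i\right) + 0\right) = \frac{320089}{425539} - \left(\left(-4 + 4 i\right) + 0\right) = \frac{320089}{425539} - \left(-4 + 4 i\right) = \frac{320089}{425539} + \left(4 - 4 i\right) = \frac{2022245}{425539} - 4 i$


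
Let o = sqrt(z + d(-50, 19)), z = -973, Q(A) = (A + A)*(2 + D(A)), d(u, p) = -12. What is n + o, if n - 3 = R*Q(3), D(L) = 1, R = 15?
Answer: 273 + I*sqrt(985) ≈ 273.0 + 31.385*I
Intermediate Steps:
Q(A) = 6*A (Q(A) = (A + A)*(2 + 1) = (2*A)*3 = 6*A)
n = 273 (n = 3 + 15*(6*3) = 3 + 15*18 = 3 + 270 = 273)
o = I*sqrt(985) (o = sqrt(-973 - 12) = sqrt(-985) = I*sqrt(985) ≈ 31.385*I)
n + o = 273 + I*sqrt(985)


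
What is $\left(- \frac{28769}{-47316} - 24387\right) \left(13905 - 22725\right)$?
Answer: $\frac{848091894405}{3943} \approx 2.1509 \cdot 10^{8}$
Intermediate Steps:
$\left(- \frac{28769}{-47316} - 24387\right) \left(13905 - 22725\right) = \left(\left(-28769\right) \left(- \frac{1}{47316}\right) - 24387\right) \left(-8820\right) = \left(\frac{28769}{47316} - 24387\right) \left(-8820\right) = \left(- \frac{1153866523}{47316}\right) \left(-8820\right) = \frac{848091894405}{3943}$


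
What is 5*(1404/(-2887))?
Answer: -7020/2887 ≈ -2.4316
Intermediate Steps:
5*(1404/(-2887)) = 5*(1404*(-1/2887)) = 5*(-1404/2887) = -7020/2887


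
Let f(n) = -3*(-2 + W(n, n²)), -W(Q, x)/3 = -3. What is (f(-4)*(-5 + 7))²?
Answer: 1764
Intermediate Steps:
W(Q, x) = 9 (W(Q, x) = -3*(-3) = 9)
f(n) = -21 (f(n) = -3*(-2 + 9) = -3*7 = -21)
(f(-4)*(-5 + 7))² = (-21*(-5 + 7))² = (-21*2)² = (-42)² = 1764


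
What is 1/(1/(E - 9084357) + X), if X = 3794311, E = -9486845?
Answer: 18571202/70464916031821 ≈ 2.6355e-7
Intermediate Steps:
1/(1/(E - 9084357) + X) = 1/(1/(-9486845 - 9084357) + 3794311) = 1/(1/(-18571202) + 3794311) = 1/(-1/18571202 + 3794311) = 1/(70464916031821/18571202) = 18571202/70464916031821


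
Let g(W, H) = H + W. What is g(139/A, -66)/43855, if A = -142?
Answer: -9511/6227410 ≈ -0.0015273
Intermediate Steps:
g(139/A, -66)/43855 = (-66 + 139/(-142))/43855 = (-66 + 139*(-1/142))*(1/43855) = (-66 - 139/142)*(1/43855) = -9511/142*1/43855 = -9511/6227410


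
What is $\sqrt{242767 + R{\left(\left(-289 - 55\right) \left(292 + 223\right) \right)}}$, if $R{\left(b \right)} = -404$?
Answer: $11 \sqrt{2003} \approx 492.3$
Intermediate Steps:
$\sqrt{242767 + R{\left(\left(-289 - 55\right) \left(292 + 223\right) \right)}} = \sqrt{242767 - 404} = \sqrt{242363} = 11 \sqrt{2003}$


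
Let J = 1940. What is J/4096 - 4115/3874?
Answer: -1167435/1983488 ≈ -0.58858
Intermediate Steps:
J/4096 - 4115/3874 = 1940/4096 - 4115/3874 = 1940*(1/4096) - 4115*1/3874 = 485/1024 - 4115/3874 = -1167435/1983488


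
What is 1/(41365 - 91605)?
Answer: -1/50240 ≈ -1.9904e-5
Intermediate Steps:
1/(41365 - 91605) = 1/(-50240) = -1/50240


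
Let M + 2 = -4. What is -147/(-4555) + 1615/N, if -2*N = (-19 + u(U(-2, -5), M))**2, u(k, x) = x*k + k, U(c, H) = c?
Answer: -14700743/368955 ≈ -39.844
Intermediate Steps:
M = -6 (M = -2 - 4 = -6)
u(k, x) = k + k*x (u(k, x) = k*x + k = k + k*x)
N = -81/2 (N = -(-19 - 2*(1 - 6))**2/2 = -(-19 - 2*(-5))**2/2 = -(-19 + 10)**2/2 = -1/2*(-9)**2 = -1/2*81 = -81/2 ≈ -40.500)
-147/(-4555) + 1615/N = -147/(-4555) + 1615/(-81/2) = -147*(-1/4555) + 1615*(-2/81) = 147/4555 - 3230/81 = -14700743/368955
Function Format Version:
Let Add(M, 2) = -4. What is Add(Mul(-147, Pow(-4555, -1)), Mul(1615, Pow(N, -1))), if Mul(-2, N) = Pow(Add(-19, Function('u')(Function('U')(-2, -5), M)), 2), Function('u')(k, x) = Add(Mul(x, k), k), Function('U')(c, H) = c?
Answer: Rational(-14700743, 368955) ≈ -39.844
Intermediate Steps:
M = -6 (M = Add(-2, -4) = -6)
Function('u')(k, x) = Add(k, Mul(k, x)) (Function('u')(k, x) = Add(Mul(k, x), k) = Add(k, Mul(k, x)))
N = Rational(-81, 2) (N = Mul(Rational(-1, 2), Pow(Add(-19, Mul(-2, Add(1, -6))), 2)) = Mul(Rational(-1, 2), Pow(Add(-19, Mul(-2, -5)), 2)) = Mul(Rational(-1, 2), Pow(Add(-19, 10), 2)) = Mul(Rational(-1, 2), Pow(-9, 2)) = Mul(Rational(-1, 2), 81) = Rational(-81, 2) ≈ -40.500)
Add(Mul(-147, Pow(-4555, -1)), Mul(1615, Pow(N, -1))) = Add(Mul(-147, Pow(-4555, -1)), Mul(1615, Pow(Rational(-81, 2), -1))) = Add(Mul(-147, Rational(-1, 4555)), Mul(1615, Rational(-2, 81))) = Add(Rational(147, 4555), Rational(-3230, 81)) = Rational(-14700743, 368955)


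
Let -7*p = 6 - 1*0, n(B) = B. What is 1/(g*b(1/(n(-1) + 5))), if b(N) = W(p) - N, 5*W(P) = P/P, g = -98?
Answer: 10/49 ≈ 0.20408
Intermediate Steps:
p = -6/7 (p = -(6 - 1*0)/7 = -(6 + 0)/7 = -⅐*6 = -6/7 ≈ -0.85714)
W(P) = ⅕ (W(P) = (P/P)/5 = (⅕)*1 = ⅕)
b(N) = ⅕ - N
1/(g*b(1/(n(-1) + 5))) = 1/(-98*(⅕ - 1/(-1 + 5))) = 1/(-98*(⅕ - 1/4)) = 1/(-98*(⅕ - 1*¼)) = 1/(-98*(⅕ - ¼)) = 1/(-98*(-1/20)) = 1/(49/10) = 10/49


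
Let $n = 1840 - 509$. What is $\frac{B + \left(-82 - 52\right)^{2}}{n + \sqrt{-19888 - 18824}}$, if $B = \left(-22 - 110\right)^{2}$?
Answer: $\frac{47090780}{1810273} - \frac{70760 i \sqrt{9678}}{1810273} \approx 26.013 - 3.8454 i$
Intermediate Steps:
$B = 17424$ ($B = \left(-132\right)^{2} = 17424$)
$n = 1331$
$\frac{B + \left(-82 - 52\right)^{2}}{n + \sqrt{-19888 - 18824}} = \frac{17424 + \left(-82 - 52\right)^{2}}{1331 + \sqrt{-19888 - 18824}} = \frac{17424 + \left(-134\right)^{2}}{1331 + \sqrt{-38712}} = \frac{17424 + 17956}{1331 + 2 i \sqrt{9678}} = \frac{35380}{1331 + 2 i \sqrt{9678}}$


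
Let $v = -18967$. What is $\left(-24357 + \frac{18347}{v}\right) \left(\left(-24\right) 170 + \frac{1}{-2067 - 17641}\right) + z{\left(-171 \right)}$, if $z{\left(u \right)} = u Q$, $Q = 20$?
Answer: $\frac{18573659012886343}{186900818} \approx 9.9377 \cdot 10^{7}$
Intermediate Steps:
$z{\left(u \right)} = 20 u$ ($z{\left(u \right)} = u 20 = 20 u$)
$\left(-24357 + \frac{18347}{v}\right) \left(\left(-24\right) 170 + \frac{1}{-2067 - 17641}\right) + z{\left(-171 \right)} = \left(-24357 + \frac{18347}{-18967}\right) \left(\left(-24\right) 170 + \frac{1}{-2067 - 17641}\right) + 20 \left(-171\right) = \left(-24357 + 18347 \left(- \frac{1}{18967}\right)\right) \left(-4080 + \frac{1}{-19708}\right) - 3420 = \left(-24357 - \frac{18347}{18967}\right) \left(-4080 - \frac{1}{19708}\right) - 3420 = \left(- \frac{461997566}{18967}\right) \left(- \frac{80408641}{19708}\right) - 3420 = \frac{18574298213683903}{186900818} - 3420 = \frac{18573659012886343}{186900818}$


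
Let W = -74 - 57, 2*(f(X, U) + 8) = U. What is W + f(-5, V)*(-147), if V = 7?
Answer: 1061/2 ≈ 530.50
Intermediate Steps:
f(X, U) = -8 + U/2
W = -131
W + f(-5, V)*(-147) = -131 + (-8 + (1/2)*7)*(-147) = -131 + (-8 + 7/2)*(-147) = -131 - 9/2*(-147) = -131 + 1323/2 = 1061/2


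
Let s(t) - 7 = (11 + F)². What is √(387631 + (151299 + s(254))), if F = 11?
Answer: √539421 ≈ 734.45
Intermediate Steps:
s(t) = 491 (s(t) = 7 + (11 + 11)² = 7 + 22² = 7 + 484 = 491)
√(387631 + (151299 + s(254))) = √(387631 + (151299 + 491)) = √(387631 + 151790) = √539421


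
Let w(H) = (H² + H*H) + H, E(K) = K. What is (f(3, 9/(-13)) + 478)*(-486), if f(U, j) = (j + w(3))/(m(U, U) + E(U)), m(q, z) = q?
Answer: -3041388/13 ≈ -2.3395e+5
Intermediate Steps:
w(H) = H + 2*H² (w(H) = (H² + H²) + H = 2*H² + H = H + 2*H²)
f(U, j) = (21 + j)/(2*U) (f(U, j) = (j + 3*(1 + 2*3))/(U + U) = (j + 3*(1 + 6))/((2*U)) = (j + 3*7)*(1/(2*U)) = (j + 21)*(1/(2*U)) = (21 + j)*(1/(2*U)) = (21 + j)/(2*U))
(f(3, 9/(-13)) + 478)*(-486) = ((½)*(21 + 9/(-13))/3 + 478)*(-486) = ((½)*(⅓)*(21 + 9*(-1/13)) + 478)*(-486) = ((½)*(⅓)*(21 - 9/13) + 478)*(-486) = ((½)*(⅓)*(264/13) + 478)*(-486) = (44/13 + 478)*(-486) = (6258/13)*(-486) = -3041388/13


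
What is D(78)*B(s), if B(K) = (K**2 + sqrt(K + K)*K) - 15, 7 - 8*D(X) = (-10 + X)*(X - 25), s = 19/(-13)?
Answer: 3909939/676 + 68343*I*sqrt(494)/1352 ≈ 5783.9 + 1123.5*I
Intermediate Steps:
s = -19/13 (s = 19*(-1/13) = -19/13 ≈ -1.4615)
D(X) = 7/8 - (-25 + X)*(-10 + X)/8 (D(X) = 7/8 - (-10 + X)*(X - 25)/8 = 7/8 - (-10 + X)*(-25 + X)/8 = 7/8 - (-25 + X)*(-10 + X)/8)
B(K) = -15 + K**2 + sqrt(2)*K**(3/2) (B(K) = (K**2 + sqrt(2*K)*K) - 15 = (K**2 + (sqrt(2)*sqrt(K))*K) - 15 = (K**2 + sqrt(2)*K**(3/2)) - 15 = -15 + K**2 + sqrt(2)*K**(3/2))
D(78)*B(s) = (-243/8 - 1/8*78**2 + (35/8)*78)*(-15 + (-19/13)**2 + sqrt(2)*(-19/13)**(3/2)) = (-243/8 - 1/8*6084 + 1365/4)*(-15 + 361/169 + sqrt(2)*(-19*I*sqrt(247)/169)) = (-243/8 - 1521/2 + 1365/4)*(-15 + 361/169 - 19*I*sqrt(494)/169) = -3597*(-2174/169 - 19*I*sqrt(494)/169)/8 = 3909939/676 + 68343*I*sqrt(494)/1352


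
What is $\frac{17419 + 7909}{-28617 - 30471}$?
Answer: $- \frac{1583}{3693} \approx -0.42865$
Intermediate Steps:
$\frac{17419 + 7909}{-28617 - 30471} = \frac{25328}{-59088} = 25328 \left(- \frac{1}{59088}\right) = - \frac{1583}{3693}$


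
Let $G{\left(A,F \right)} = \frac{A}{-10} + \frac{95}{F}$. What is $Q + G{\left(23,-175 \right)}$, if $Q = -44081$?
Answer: $- \frac{3085869}{70} \approx -44084.0$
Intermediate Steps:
$G{\left(A,F \right)} = \frac{95}{F} - \frac{A}{10}$ ($G{\left(A,F \right)} = A \left(- \frac{1}{10}\right) + \frac{95}{F} = - \frac{A}{10} + \frac{95}{F} = \frac{95}{F} - \frac{A}{10}$)
$Q + G{\left(23,-175 \right)} = -44081 + \left(\frac{95}{-175} - \frac{23}{10}\right) = -44081 + \left(95 \left(- \frac{1}{175}\right) - \frac{23}{10}\right) = -44081 - \frac{199}{70} = - \frac{3085869}{70}$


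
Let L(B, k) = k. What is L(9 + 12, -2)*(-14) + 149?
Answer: 177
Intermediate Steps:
L(9 + 12, -2)*(-14) + 149 = -2*(-14) + 149 = 28 + 149 = 177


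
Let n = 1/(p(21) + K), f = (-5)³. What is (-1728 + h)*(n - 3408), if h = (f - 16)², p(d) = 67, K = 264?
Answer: -20477437191/331 ≈ -6.1865e+7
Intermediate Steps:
f = -125
n = 1/331 (n = 1/(67 + 264) = 1/331 ≈ 0.0030211)
h = 19881 (h = (-125 - 16)² = (-141)² = 19881)
(-1728 + h)*(n - 3408) = (-1728 + 19881)*(1/331 - 3408) = 18153*(-1128047/331) = -20477437191/331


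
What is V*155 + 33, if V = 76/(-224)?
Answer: -1097/56 ≈ -19.589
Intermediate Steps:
V = -19/56 (V = 76*(-1/224) = -19/56 ≈ -0.33929)
V*155 + 33 = -19/56*155 + 33 = -2945/56 + 33 = -1097/56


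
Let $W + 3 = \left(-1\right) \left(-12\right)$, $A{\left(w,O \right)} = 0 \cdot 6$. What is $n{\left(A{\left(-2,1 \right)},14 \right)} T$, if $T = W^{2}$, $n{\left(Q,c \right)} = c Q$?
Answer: $0$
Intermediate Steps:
$A{\left(w,O \right)} = 0$
$W = 9$ ($W = -3 - -12 = -3 + 12 = 9$)
$n{\left(Q,c \right)} = Q c$
$T = 81$ ($T = 9^{2} = 81$)
$n{\left(A{\left(-2,1 \right)},14 \right)} T = 0 \cdot 14 \cdot 81 = 0 \cdot 81 = 0$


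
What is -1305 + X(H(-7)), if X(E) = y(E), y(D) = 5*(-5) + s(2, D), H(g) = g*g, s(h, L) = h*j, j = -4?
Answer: -1338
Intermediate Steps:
s(h, L) = -4*h (s(h, L) = h*(-4) = -4*h)
H(g) = g²
y(D) = -33 (y(D) = 5*(-5) - 4*2 = -25 - 8 = -33)
X(E) = -33
-1305 + X(H(-7)) = -1305 - 33 = -1338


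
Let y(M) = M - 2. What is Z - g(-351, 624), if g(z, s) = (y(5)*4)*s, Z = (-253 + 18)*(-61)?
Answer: 6847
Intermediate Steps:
y(M) = -2 + M
Z = 14335 (Z = -235*(-61) = 14335)
g(z, s) = 12*s (g(z, s) = ((-2 + 5)*4)*s = (3*4)*s = 12*s)
Z - g(-351, 624) = 14335 - 12*624 = 14335 - 1*7488 = 14335 - 7488 = 6847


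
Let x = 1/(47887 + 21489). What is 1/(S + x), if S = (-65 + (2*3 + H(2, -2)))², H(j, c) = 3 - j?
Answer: 69376/233380865 ≈ 0.00029727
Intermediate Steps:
S = 3364 (S = (-65 + (2*3 + (3 - 1*2)))² = (-65 + (6 + (3 - 2)))² = (-65 + (6 + 1))² = (-65 + 7)² = (-58)² = 3364)
x = 1/69376 ≈ 1.4414e-5
1/(S + x) = 1/(3364 + 1/69376) = 1/(233380865/69376) = 69376/233380865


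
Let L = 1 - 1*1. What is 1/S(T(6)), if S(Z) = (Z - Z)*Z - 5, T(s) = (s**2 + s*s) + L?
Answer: -1/5 ≈ -0.20000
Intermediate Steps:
L = 0 (L = 1 - 1 = 0)
T(s) = 2*s**2 (T(s) = (s**2 + s*s) + 0 = (s**2 + s**2) + 0 = 2*s**2 + 0 = 2*s**2)
S(Z) = -5 (S(Z) = 0*Z - 5 = 0 - 5 = -5)
1/S(T(6)) = 1/(-5) = -1/5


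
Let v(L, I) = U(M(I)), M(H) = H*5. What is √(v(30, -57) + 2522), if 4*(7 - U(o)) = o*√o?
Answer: √(10116 + 285*I*√285)/2 ≈ 51.621 + 11.651*I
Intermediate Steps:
M(H) = 5*H
U(o) = 7 - o^(3/2)/4 (U(o) = 7 - o*√o/4 = 7 - o^(3/2)/4)
v(L, I) = 7 - 5*√5*I^(3/2)/4
√(v(30, -57) + 2522) = √((7 - 5*√5*(-57)^(3/2)/4) + 2522) = √((7 - 5*√5*(-57*I*√57)/4) + 2522) = √((7 + 285*I*√285/4) + 2522) = √(2529 + 285*I*√285/4)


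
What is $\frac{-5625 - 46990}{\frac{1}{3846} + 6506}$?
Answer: $- \frac{202357290}{25022077} \approx -8.0871$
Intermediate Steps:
$\frac{-5625 - 46990}{\frac{1}{3846} + 6506} = - \frac{52615}{\frac{1}{3846} + 6506} = - \frac{52615}{\frac{25022077}{3846}} = \left(-52615\right) \frac{3846}{25022077} = - \frac{202357290}{25022077}$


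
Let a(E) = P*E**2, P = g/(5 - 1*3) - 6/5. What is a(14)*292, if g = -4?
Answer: -915712/5 ≈ -1.8314e+5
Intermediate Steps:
P = -16/5 (P = -4/(5 - 1*3) - 6/5 = -4/(5 - 3) - 6*1/5 = -4/2 - 6/5 = -4*1/2 - 6/5 = -2 - 6/5 = -16/5 ≈ -3.2000)
a(E) = -16*E**2/5
a(14)*292 = -16/5*14**2*292 = -16/5*196*292 = -3136/5*292 = -915712/5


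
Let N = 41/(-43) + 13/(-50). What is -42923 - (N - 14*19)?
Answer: -91709941/2150 ≈ -42656.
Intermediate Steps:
N = -2609/2150 (N = 41*(-1/43) + 13*(-1/50) = -41/43 - 13/50 = -2609/2150 ≈ -1.2135)
-42923 - (N - 14*19) = -42923 - (-2609/2150 - 14*19) = -42923 - (-2609/2150 - 266) = -42923 - 1*(-574509/2150) = -42923 + 574509/2150 = -91709941/2150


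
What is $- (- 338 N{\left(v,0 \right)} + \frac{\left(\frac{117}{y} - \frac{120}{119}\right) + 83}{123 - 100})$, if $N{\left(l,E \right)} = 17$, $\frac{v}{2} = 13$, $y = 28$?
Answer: $\frac{62866191}{10948} \approx 5742.3$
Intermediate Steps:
$v = 26$ ($v = 2 \cdot 13 = 26$)
$- (- 338 N{\left(v,0 \right)} + \frac{\left(\frac{117}{y} - \frac{120}{119}\right) + 83}{123 - 100}) = - (\left(-338\right) 17 + \frac{\left(\frac{117}{28} - \frac{120}{119}\right) + 83}{123 - 100}) = - (-5746 + \frac{\left(117 \cdot \frac{1}{28} - \frac{120}{119}\right) + 83}{23}) = - (-5746 + \left(\left(\frac{117}{28} - \frac{120}{119}\right) + 83\right) \frac{1}{23}) = - (-5746 + \left(\frac{1509}{476} + 83\right) \frac{1}{23}) = - (-5746 + \frac{41017}{476} \cdot \frac{1}{23}) = - (-5746 + \frac{41017}{10948}) = \left(-1\right) \left(- \frac{62866191}{10948}\right) = \frac{62866191}{10948}$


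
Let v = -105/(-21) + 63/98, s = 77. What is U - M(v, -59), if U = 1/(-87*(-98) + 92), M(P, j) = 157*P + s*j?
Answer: 110308249/30163 ≈ 3657.1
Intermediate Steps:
v = 79/14 (v = -105*(-1/21) + 63*(1/98) = 5 + 9/14 = 79/14 ≈ 5.6429)
M(P, j) = 77*j + 157*P (M(P, j) = 157*P + 77*j = 77*j + 157*P)
U = 1/8618 (U = 1/(8526 + 92) = 1/8618 ≈ 0.00011604)
U - M(v, -59) = 1/8618 - (77*(-59) + 157*(79/14)) = 1/8618 - (-4543 + 12403/14) = 1/8618 - 1*(-51199/14) = 1/8618 + 51199/14 = 110308249/30163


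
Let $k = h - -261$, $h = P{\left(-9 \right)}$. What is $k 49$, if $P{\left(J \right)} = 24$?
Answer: $13965$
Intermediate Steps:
$h = 24$
$k = 285$ ($k = 24 - -261 = 24 + 261 = 285$)
$k 49 = 285 \cdot 49 = 13965$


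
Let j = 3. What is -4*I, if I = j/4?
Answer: -3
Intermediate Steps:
I = 3/4 ≈ 0.75000
-4*I = -4*3/4 = -3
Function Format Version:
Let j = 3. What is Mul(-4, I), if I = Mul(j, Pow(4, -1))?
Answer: -3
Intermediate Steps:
I = Rational(3, 4) (I = Mul(3, Pow(4, -1)) = Mul(3, Rational(1, 4)) = Rational(3, 4) ≈ 0.75000)
Mul(-4, I) = Mul(-4, Rational(3, 4)) = -3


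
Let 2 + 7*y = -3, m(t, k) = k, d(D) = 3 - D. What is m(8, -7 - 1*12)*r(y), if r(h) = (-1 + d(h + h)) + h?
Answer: -361/7 ≈ -51.571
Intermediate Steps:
y = -5/7 (y = -2/7 + (1/7)*(-3) = -2/7 - 3/7 = -5/7 ≈ -0.71429)
r(h) = 2 - h (r(h) = (-1 + (3 - (h + h))) + h = (-1 + (3 - 2*h)) + h = (2 - 2*h) + h = 2 - h)
m(8, -7 - 1*12)*r(y) = (-7 - 1*12)*(2 - 1*(-5/7)) = (-7 - 12)*(2 + 5/7) = -19*19/7 = -361/7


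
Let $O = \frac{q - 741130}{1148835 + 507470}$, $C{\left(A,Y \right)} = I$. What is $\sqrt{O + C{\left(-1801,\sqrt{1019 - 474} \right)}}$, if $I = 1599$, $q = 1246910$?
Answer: $\frac{\sqrt{175497935381195}}{331261} \approx 39.991$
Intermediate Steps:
$C{\left(A,Y \right)} = 1599$
$O = \frac{101156}{331261}$ ($O = \frac{1246910 - 741130}{1148835 + 507470} = \frac{505780}{1656305} = 505780 \cdot \frac{1}{1656305} = \frac{101156}{331261} \approx 0.30537$)
$\sqrt{O + C{\left(-1801,\sqrt{1019 - 474} \right)}} = \sqrt{\frac{101156}{331261} + 1599} = \sqrt{\frac{529787495}{331261}} = \frac{\sqrt{175497935381195}}{331261}$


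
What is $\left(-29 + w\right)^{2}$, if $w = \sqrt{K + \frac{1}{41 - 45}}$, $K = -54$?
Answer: $\frac{\left(58 - i \sqrt{217}\right)^{2}}{4} \approx 786.75 - 427.2 i$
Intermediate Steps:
$w = \frac{i \sqrt{217}}{2}$ ($w = \sqrt{-54 + \frac{1}{41 - 45}} = \sqrt{-54 + \frac{1}{-4}} = \sqrt{-54 - \frac{1}{4}} = \sqrt{- \frac{217}{4}} = \frac{i \sqrt{217}}{2} \approx 7.3655 i$)
$\left(-29 + w\right)^{2} = \left(-29 + \frac{i \sqrt{217}}{2}\right)^{2}$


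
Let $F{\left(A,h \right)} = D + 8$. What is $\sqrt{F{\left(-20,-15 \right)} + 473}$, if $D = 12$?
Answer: $\sqrt{493} \approx 22.204$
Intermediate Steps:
$F{\left(A,h \right)} = 20$ ($F{\left(A,h \right)} = 12 + 8 = 20$)
$\sqrt{F{\left(-20,-15 \right)} + 473} = \sqrt{20 + 473} = \sqrt{493}$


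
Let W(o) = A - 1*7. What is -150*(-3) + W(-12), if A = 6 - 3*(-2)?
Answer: 455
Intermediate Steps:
A = 12 (A = 6 - 1*(-6) = 6 + 6 = 12)
W(o) = 5 (W(o) = 12 - 1*7 = 12 - 7 = 5)
-150*(-3) + W(-12) = -150*(-3) + 5 = 450 + 5 = 455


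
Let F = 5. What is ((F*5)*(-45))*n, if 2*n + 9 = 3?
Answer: 3375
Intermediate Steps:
n = -3 (n = -9/2 + (½)*3 = -9/2 + 3/2 = -3)
((F*5)*(-45))*n = ((5*5)*(-45))*(-3) = (25*(-45))*(-3) = -1125*(-3) = 3375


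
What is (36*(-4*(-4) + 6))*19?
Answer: 15048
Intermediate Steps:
(36*(-4*(-4) + 6))*19 = (36*(16 + 6))*19 = (36*22)*19 = 792*19 = 15048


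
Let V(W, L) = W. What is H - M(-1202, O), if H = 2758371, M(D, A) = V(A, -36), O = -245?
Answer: 2758616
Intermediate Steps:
M(D, A) = A
H - M(-1202, O) = 2758371 - 1*(-245) = 2758371 + 245 = 2758616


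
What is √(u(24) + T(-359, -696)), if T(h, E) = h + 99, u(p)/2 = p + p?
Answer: 2*I*√41 ≈ 12.806*I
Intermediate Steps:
u(p) = 4*p (u(p) = 2*(p + p) = 2*(2*p) = 4*p)
T(h, E) = 99 + h
√(u(24) + T(-359, -696)) = √(4*24 + (99 - 359)) = √(96 - 260) = √(-164) = 2*I*√41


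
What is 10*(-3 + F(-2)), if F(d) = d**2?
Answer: 10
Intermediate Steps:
10*(-3 + F(-2)) = 10*(-3 + (-2)**2) = 10*(-3 + 4) = 10*1 = 10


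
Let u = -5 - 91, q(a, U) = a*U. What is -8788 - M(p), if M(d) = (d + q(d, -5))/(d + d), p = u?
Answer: -8786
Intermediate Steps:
q(a, U) = U*a
u = -96
p = -96
M(d) = -2 (M(d) = (d - 5*d)/(d + d) = (-4*d)/((2*d)) = (-4*d)*(1/(2*d)) = -2)
-8788 - M(p) = -8788 - 1*(-2) = -8788 + 2 = -8786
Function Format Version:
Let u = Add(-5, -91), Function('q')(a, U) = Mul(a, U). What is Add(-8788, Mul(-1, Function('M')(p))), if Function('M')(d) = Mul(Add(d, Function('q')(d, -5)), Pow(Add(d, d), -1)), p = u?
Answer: -8786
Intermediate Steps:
Function('q')(a, U) = Mul(U, a)
u = -96
p = -96
Function('M')(d) = -2 (Function('M')(d) = Mul(Add(d, Mul(-5, d)), Pow(Add(d, d), -1)) = Mul(Mul(-4, d), Pow(Mul(2, d), -1)) = Mul(Mul(-4, d), Mul(Rational(1, 2), Pow(d, -1))) = -2)
Add(-8788, Mul(-1, Function('M')(p))) = Add(-8788, Mul(-1, -2)) = Add(-8788, 2) = -8786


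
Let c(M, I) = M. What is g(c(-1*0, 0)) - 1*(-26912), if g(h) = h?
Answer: 26912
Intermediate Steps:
g(c(-1*0, 0)) - 1*(-26912) = -1*0 - 1*(-26912) = 0 + 26912 = 26912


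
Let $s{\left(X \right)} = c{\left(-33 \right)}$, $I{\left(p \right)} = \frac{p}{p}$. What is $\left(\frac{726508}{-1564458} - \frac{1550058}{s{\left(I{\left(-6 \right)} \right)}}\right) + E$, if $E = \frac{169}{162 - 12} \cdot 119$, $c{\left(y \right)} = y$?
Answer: $\frac{20265820692203}{430225950} \approx 47105.0$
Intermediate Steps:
$I{\left(p \right)} = 1$
$s{\left(X \right)} = -33$
$E = \frac{20111}{150}$ ($E = \frac{169}{150} \cdot 119 = \frac{20111}{150} \approx 134.07$)
$\left(\frac{726508}{-1564458} - \frac{1550058}{s{\left(I{\left(-6 \right)} \right)}}\right) + E = \left(\frac{726508}{-1564458} - \frac{1550058}{-33}\right) + \frac{20111}{150} = \left(726508 \left(- \frac{1}{1564458}\right) - - \frac{516686}{11}\right) + \frac{20111}{150} = \left(- \frac{363254}{782229} + \frac{516686}{11}\right) + \frac{20111}{150} = \frac{404162777300}{8604519} + \frac{20111}{150} = \frac{20265820692203}{430225950}$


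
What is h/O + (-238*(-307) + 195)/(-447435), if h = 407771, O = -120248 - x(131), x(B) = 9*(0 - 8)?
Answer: -447904523/125927280 ≈ -3.5569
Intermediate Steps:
x(B) = -72 (x(B) = 9*(-8) = -72)
O = -120176 (O = -120248 - 1*(-72) = -120248 + 72 = -120176)
h/O + (-238*(-307) + 195)/(-447435) = 407771/(-120176) + (-238*(-307) + 195)/(-447435) = 407771*(-1/120176) + (73066 + 195)*(-1/447435) = -58253/17168 + 73261*(-1/447435) = -58253/17168 - 1201/7335 = -447904523/125927280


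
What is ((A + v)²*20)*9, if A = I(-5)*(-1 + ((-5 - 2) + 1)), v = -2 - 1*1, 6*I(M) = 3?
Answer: 7605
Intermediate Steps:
I(M) = ½ (I(M) = (⅙)*3 = ½)
v = -3 (v = -2 - 1 = -3)
A = -7/2 (A = (-1 + ((-5 - 2) + 1))/2 = (-1 + (-7 + 1))/2 = (-1 - 6)/2 = (½)*(-7) = -7/2 ≈ -3.5000)
((A + v)²*20)*9 = ((-7/2 - 3)²*20)*9 = ((-13/2)²*20)*9 = ((169/4)*20)*9 = 845*9 = 7605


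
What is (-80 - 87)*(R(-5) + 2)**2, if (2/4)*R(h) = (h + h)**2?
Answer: -6814268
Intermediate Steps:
R(h) = 8*h**2 (R(h) = 2*(h + h)**2 = 2*(2*h)**2 = 2*(4*h**2) = 8*h**2)
(-80 - 87)*(R(-5) + 2)**2 = (-80 - 87)*(8*(-5)**2 + 2)**2 = -167*(8*25 + 2)**2 = -167*(200 + 2)**2 = -167*202**2 = -167*40804 = -6814268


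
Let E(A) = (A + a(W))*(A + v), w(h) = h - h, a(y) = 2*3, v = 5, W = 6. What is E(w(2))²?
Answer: 900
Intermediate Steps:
a(y) = 6
w(h) = 0
E(A) = (5 + A)*(6 + A) (E(A) = (A + 6)*(A + 5) = (6 + A)*(5 + A) = (5 + A)*(6 + A))
E(w(2))² = (30 + 0² + 11*0)² = (30 + 0 + 0)² = 30² = 900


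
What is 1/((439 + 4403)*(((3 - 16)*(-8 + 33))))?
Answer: -1/1573650 ≈ -6.3547e-7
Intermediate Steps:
1/((439 + 4403)*(((3 - 16)*(-8 + 33)))) = 1/(4842*((-13*25))) = (1/4842)/(-325) = (1/4842)*(-1/325) = -1/1573650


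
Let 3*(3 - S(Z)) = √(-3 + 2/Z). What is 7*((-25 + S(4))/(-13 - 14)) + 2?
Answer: 208/27 + 7*I*√10/162 ≈ 7.7037 + 0.13664*I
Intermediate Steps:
S(Z) = 3 - √(-3 + 2/Z)/3
7*((-25 + S(4))/(-13 - 14)) + 2 = 7*((-25 + (3 - √(-3 + 2/4)/3))/(-13 - 14)) + 2 = 7*((-25 + (3 - √(-3 + 2*(¼))/3))/(-27)) + 2 = 7*((-25 + (3 - √(-3 + ½)/3))*(-1/27)) + 2 = 7*((-25 + (3 - I*√10/6))*(-1/27)) + 2 = 7*((-22 - I*√10/6)*(-1/27)) + 2 = 7*(22/27 + I*√10/162) + 2 = (154/27 + 7*I*√10/162) + 2 = 208/27 + 7*I*√10/162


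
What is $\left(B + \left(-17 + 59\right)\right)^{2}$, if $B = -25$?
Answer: $289$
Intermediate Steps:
$\left(B + \left(-17 + 59\right)\right)^{2} = \left(-25 + \left(-17 + 59\right)\right)^{2} = \left(-25 + 42\right)^{2} = 17^{2} = 289$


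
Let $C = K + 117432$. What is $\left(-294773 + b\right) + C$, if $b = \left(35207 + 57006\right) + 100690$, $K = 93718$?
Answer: $109280$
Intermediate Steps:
$C = 211150$ ($C = 93718 + 117432 = 211150$)
$b = 192903$ ($b = 92213 + 100690 = 192903$)
$\left(-294773 + b\right) + C = \left(-294773 + 192903\right) + 211150 = -101870 + 211150 = 109280$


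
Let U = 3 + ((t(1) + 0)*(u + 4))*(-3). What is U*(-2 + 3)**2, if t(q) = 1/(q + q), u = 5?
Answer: -21/2 ≈ -10.500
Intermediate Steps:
t(q) = 1/(2*q)
U = -21/2 (U = 3 + (((1/2)/1 + 0)*(5 + 4))*(-3) = 3 + (((1/2)*1 + 0)*9)*(-3) = 3 + ((1/2 + 0)*9)*(-3) = 3 + ((1/2)*9)*(-3) = 3 + (9/2)*(-3) = 3 - 27/2 = -21/2 ≈ -10.500)
U*(-2 + 3)**2 = -21*(-2 + 3)**2/2 = -21/2*1**2 = -21/2*1 = -21/2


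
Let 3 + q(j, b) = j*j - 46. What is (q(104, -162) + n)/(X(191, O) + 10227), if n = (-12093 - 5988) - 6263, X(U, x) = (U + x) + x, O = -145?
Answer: -13577/10128 ≈ -1.3405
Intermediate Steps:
q(j, b) = -49 + j**2 (q(j, b) = -3 + (j*j - 46) = -3 + (j**2 - 46) = -3 + (-46 + j**2) = -49 + j**2)
X(U, x) = U + 2*x
n = -24344 (n = -18081 - 6263 = -24344)
(q(104, -162) + n)/(X(191, O) + 10227) = ((-49 + 104**2) - 24344)/((191 + 2*(-145)) + 10227) = ((-49 + 10816) - 24344)/((191 - 290) + 10227) = (10767 - 24344)/(-99 + 10227) = -13577/10128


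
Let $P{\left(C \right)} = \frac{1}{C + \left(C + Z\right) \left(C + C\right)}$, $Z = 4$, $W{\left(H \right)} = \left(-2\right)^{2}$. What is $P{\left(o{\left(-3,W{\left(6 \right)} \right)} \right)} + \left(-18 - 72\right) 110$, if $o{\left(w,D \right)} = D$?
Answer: $- \frac{673199}{68} \approx -9900.0$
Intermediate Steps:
$W{\left(H \right)} = 4$
$P{\left(C \right)} = \frac{1}{C + 2 C \left(4 + C\right)}$ ($P{\left(C \right)} = \frac{1}{C + \left(C + 4\right) \left(C + C\right)} = \frac{1}{C + \left(4 + C\right) 2 C} = \frac{1}{C + 2 C \left(4 + C\right)}$)
$P{\left(o{\left(-3,W{\left(6 \right)} \right)} \right)} + \left(-18 - 72\right) 110 = \frac{1}{4 \left(9 + 2 \cdot 4\right)} + \left(-18 - 72\right) 110 = \frac{1}{4 \left(9 + 8\right)} + \left(-18 - 72\right) 110 = \frac{1}{4 \cdot 17} - 9900 = \frac{1}{4} \cdot \frac{1}{17} - 9900 = \frac{1}{68} - 9900 = - \frac{673199}{68}$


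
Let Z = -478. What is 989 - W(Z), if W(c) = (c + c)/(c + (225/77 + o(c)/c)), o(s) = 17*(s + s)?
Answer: 33515795/33963 ≈ 986.83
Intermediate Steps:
o(s) = 34*s (o(s) = 17*(2*s) = 34*s)
W(c) = 2*c/(2843/77 + c) (W(c) = (c + c)/(c + (225/77 + (34*c)/c)) = (2*c)/(c + (225*(1/77) + 34)) = (2*c)/(c + (225/77 + 34)) = (2*c)/(c + 2843/77) = (2*c)/(2843/77 + c) = 2*c/(2843/77 + c))
989 - W(Z) = 989 - 154*(-478)/(2843 + 77*(-478)) = 989 - 154*(-478)/(2843 - 36806) = 989 - 154*(-478)/(-33963) = 989 - 154*(-478)*(-1)/33963 = 989 - 1*73612/33963 = 989 - 73612/33963 = 33515795/33963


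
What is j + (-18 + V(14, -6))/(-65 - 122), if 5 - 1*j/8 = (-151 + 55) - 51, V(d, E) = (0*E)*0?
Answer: 227410/187 ≈ 1216.1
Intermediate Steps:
V(d, E) = 0 (V(d, E) = 0*0 = 0)
j = 1216 (j = 40 - 8*((-151 + 55) - 51) = 40 - 8*(-96 - 51) = 40 - 8*(-147) = 40 + 1176 = 1216)
j + (-18 + V(14, -6))/(-65 - 122) = 1216 + (-18 + 0)/(-65 - 122) = 1216 - 18/(-187) = 1216 - 18*(-1/187) = 1216 + 18/187 = 227410/187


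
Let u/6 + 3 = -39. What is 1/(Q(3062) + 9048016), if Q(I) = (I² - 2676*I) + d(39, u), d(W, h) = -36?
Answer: 1/10229912 ≈ 9.7752e-8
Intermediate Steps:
u = -252 (u = -18 + 6*(-39) = -18 - 234 = -252)
Q(I) = -36 + I² - 2676*I (Q(I) = (I² - 2676*I) - 36 = -36 + I² - 2676*I)
1/(Q(3062) + 9048016) = 1/((-36 + 3062² - 2676*3062) + 9048016) = 1/((-36 + 9375844 - 8193912) + 9048016) = 1/(1181896 + 9048016) = 1/10229912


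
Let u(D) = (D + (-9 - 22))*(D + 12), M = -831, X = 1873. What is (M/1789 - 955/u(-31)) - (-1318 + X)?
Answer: -1172317723/2107442 ≈ -556.28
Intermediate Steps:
u(D) = (-31 + D)*(12 + D) (u(D) = (D - 31)*(12 + D) = (-31 + D)*(12 + D))
(M/1789 - 955/u(-31)) - (-1318 + X) = (-831/1789 - 955/(-372 + (-31)² - 19*(-31))) - (-1318 + 1873) = (-831*1/1789 - 955/(-372 + 961 + 589)) - 1*555 = (-831/1789 - 955/1178) - 555 = -2687413/2107442 - 555 = -1172317723/2107442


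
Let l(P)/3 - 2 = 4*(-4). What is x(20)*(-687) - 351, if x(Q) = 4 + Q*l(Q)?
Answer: 573981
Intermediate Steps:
l(P) = -42 (l(P) = 6 + 3*(4*(-4)) = 6 + 3*(-16) = 6 - 48 = -42)
x(Q) = 4 - 42*Q (x(Q) = 4 + Q*(-42) = 4 - 42*Q)
x(20)*(-687) - 351 = (4 - 42*20)*(-687) - 351 = (4 - 840)*(-687) - 351 = -836*(-687) - 351 = 574332 - 351 = 573981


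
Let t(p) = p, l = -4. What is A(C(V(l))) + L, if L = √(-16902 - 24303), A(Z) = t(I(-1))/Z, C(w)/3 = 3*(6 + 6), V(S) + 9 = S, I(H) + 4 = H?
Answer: -5/108 + I*√41205 ≈ -0.046296 + 202.99*I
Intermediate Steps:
I(H) = -4 + H
V(S) = -9 + S
C(w) = 108 (C(w) = 3*(3*(6 + 6)) = 3*(3*12) = 3*36 = 108)
A(Z) = -5/Z (A(Z) = (-4 - 1)/Z = -5/Z)
L = I*√41205 (L = √(-41205) = I*√41205 ≈ 202.99*I)
A(C(V(l))) + L = -5/108 + I*√41205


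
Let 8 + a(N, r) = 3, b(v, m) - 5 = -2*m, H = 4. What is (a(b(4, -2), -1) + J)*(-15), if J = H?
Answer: 15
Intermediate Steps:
b(v, m) = 5 - 2*m
J = 4
a(N, r) = -5 (a(N, r) = -8 + 3 = -5)
(a(b(4, -2), -1) + J)*(-15) = (-5 + 4)*(-15) = -1*(-15) = 15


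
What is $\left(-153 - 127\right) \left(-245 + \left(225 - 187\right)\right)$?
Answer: $57960$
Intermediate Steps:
$\left(-153 - 127\right) \left(-245 + \left(225 - 187\right)\right) = - 280 \left(-245 + \left(225 - 187\right)\right) = - 280 \left(-245 + 38\right) = \left(-280\right) \left(-207\right) = 57960$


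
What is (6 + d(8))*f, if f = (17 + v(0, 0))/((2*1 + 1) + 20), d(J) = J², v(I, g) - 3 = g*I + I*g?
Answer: 1400/23 ≈ 60.870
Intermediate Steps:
v(I, g) = 3 + 2*I*g (v(I, g) = 3 + (g*I + I*g) = 3 + (I*g + I*g) = 3 + 2*I*g)
f = 20/23 (f = (17 + (3 + 2*0*0))/((2*1 + 1) + 20) = (17 + (3 + 0))/((2 + 1) + 20) = (17 + 3)/(3 + 20) = 20/23 ≈ 0.86957)
(6 + d(8))*f = (6 + 8²)*(20/23) = (6 + 64)*(20/23) = 70*(20/23) = 1400/23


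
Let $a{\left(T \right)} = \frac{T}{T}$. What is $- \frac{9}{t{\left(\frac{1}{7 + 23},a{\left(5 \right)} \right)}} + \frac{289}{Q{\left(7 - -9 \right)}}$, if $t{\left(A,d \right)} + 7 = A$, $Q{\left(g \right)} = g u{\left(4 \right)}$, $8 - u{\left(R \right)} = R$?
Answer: $\frac{77681}{13376} \approx 5.8075$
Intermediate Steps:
$u{\left(R \right)} = 8 - R$
$a{\left(T \right)} = 1$
$Q{\left(g \right)} = 4 g$ ($Q{\left(g \right)} = g \left(8 - 4\right) = g 4 = 4 g$)
$t{\left(A,d \right)} = -7 + A$
$- \frac{9}{t{\left(\frac{1}{7 + 23},a{\left(5 \right)} \right)}} + \frac{289}{Q{\left(7 - -9 \right)}} = - \frac{9}{-7 + \frac{1}{7 + 23}} + \frac{289}{4 \left(7 - -9\right)} = - \frac{9}{-7 + \frac{1}{30}} + \frac{289}{4 \left(7 + 9\right)} = - \frac{9}{-7 + \frac{1}{30}} + \frac{289}{4 \cdot 16} = - \frac{9}{- \frac{209}{30}} + \frac{289}{64} = \left(-9\right) \left(- \frac{30}{209}\right) + 289 \cdot \frac{1}{64} = \frac{270}{209} + \frac{289}{64} = \frac{77681}{13376}$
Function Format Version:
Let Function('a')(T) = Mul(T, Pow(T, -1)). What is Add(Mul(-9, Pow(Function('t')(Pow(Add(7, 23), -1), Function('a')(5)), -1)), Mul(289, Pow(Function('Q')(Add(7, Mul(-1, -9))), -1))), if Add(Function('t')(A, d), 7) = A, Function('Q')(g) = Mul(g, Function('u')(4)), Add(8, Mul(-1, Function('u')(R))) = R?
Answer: Rational(77681, 13376) ≈ 5.8075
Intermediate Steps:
Function('u')(R) = Add(8, Mul(-1, R))
Function('a')(T) = 1
Function('Q')(g) = Mul(4, g) (Function('Q')(g) = Mul(g, Add(8, Mul(-1, 4))) = Mul(g, Add(8, -4)) = Mul(g, 4) = Mul(4, g))
Function('t')(A, d) = Add(-7, A)
Add(Mul(-9, Pow(Function('t')(Pow(Add(7, 23), -1), Function('a')(5)), -1)), Mul(289, Pow(Function('Q')(Add(7, Mul(-1, -9))), -1))) = Add(Mul(-9, Pow(Add(-7, Pow(Add(7, 23), -1)), -1)), Mul(289, Pow(Mul(4, Add(7, Mul(-1, -9))), -1))) = Add(Mul(-9, Pow(Add(-7, Pow(30, -1)), -1)), Mul(289, Pow(Mul(4, Add(7, 9)), -1))) = Add(Mul(-9, Pow(Add(-7, Rational(1, 30)), -1)), Mul(289, Pow(Mul(4, 16), -1))) = Add(Mul(-9, Pow(Rational(-209, 30), -1)), Mul(289, Pow(64, -1))) = Add(Mul(-9, Rational(-30, 209)), Mul(289, Rational(1, 64))) = Add(Rational(270, 209), Rational(289, 64)) = Rational(77681, 13376)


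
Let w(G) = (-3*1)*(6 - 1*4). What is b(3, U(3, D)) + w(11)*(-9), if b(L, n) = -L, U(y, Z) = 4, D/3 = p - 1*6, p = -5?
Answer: 51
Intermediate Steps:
D = -33 (D = 3*(-5 - 1*6) = 3*(-5 - 6) = 3*(-11) = -33)
w(G) = -6 (w(G) = -3*(6 - 4) = -3*2 = -6)
b(3, U(3, D)) + w(11)*(-9) = -1*3 - 6*(-9) = -3 + 54 = 51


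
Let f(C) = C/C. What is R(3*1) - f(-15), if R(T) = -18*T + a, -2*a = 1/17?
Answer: -1871/34 ≈ -55.029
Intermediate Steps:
f(C) = 1
a = -1/34 (a = -½/17 = -½*1/17 = -1/34 ≈ -0.029412)
R(T) = -1/34 - 18*T (R(T) = -18*T - 1/34 = -1/34 - 18*T)
R(3*1) - f(-15) = (-1/34 - 54) - 1*1 = (-1/34 - 18*3) - 1 = (-1/34 - 54) - 1 = -1837/34 - 1 = -1871/34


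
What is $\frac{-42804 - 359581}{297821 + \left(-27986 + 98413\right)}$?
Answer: $- \frac{402385}{368248} \approx -1.0927$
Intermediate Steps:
$\frac{-42804 - 359581}{297821 + \left(-27986 + 98413\right)} = - \frac{402385}{297821 + 70427} = - \frac{402385}{368248}$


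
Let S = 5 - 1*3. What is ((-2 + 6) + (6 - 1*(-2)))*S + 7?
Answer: 31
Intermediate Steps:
S = 2 (S = 5 - 3 = 2)
((-2 + 6) + (6 - 1*(-2)))*S + 7 = ((-2 + 6) + (6 - 1*(-2)))*2 + 7 = (4 + (6 + 2))*2 + 7 = (4 + 8)*2 + 7 = 12*2 + 7 = 24 + 7 = 31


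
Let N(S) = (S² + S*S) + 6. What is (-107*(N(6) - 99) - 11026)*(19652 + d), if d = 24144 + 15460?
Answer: -520208424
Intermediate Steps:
d = 39604
N(S) = 6 + 2*S² (N(S) = (S² + S²) + 6 = 2*S² + 6 = 6 + 2*S²)
(-107*(N(6) - 99) - 11026)*(19652 + d) = (-107*((6 + 2*6²) - 99) - 11026)*(19652 + 39604) = (-107*((6 + 2*36) - 99) - 11026)*59256 = (-107*((6 + 72) - 99) - 11026)*59256 = (-107*(78 - 99) - 11026)*59256 = (-107*(-21) - 11026)*59256 = (2247 - 11026)*59256 = -8779*59256 = -520208424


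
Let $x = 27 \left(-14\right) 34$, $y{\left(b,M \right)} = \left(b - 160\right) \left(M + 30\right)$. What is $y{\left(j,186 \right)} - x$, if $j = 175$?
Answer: $16092$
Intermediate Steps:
$y{\left(b,M \right)} = \left(-160 + b\right) \left(30 + M\right)$
$x = -12852$ ($x = \left(-378\right) 34 = -12852$)
$y{\left(j,186 \right)} - x = \left(-4800 - 29760 + 30 \cdot 175 + 186 \cdot 175\right) - -12852 = \left(-4800 - 29760 + 5250 + 32550\right) + 12852 = 3240 + 12852 = 16092$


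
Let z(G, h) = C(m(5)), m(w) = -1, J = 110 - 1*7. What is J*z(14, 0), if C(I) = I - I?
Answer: 0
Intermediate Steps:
J = 103 (J = 110 - 7 = 103)
C(I) = 0
z(G, h) = 0
J*z(14, 0) = 103*0 = 0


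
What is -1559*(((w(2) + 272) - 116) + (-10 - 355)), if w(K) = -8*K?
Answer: 350775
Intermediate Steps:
-1559*(((w(2) + 272) - 116) + (-10 - 355)) = -1559*(((-8*2 + 272) - 116) + (-10 - 355)) = -1559*(((-16 + 272) - 116) - 365) = -1559*((256 - 116) - 365) = -1559*(140 - 365) = -1559*(-225) = 350775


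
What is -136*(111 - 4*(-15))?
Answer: -23256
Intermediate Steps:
-136*(111 - 4*(-15)) = -136*(111 + 60) = -136*171 = -23256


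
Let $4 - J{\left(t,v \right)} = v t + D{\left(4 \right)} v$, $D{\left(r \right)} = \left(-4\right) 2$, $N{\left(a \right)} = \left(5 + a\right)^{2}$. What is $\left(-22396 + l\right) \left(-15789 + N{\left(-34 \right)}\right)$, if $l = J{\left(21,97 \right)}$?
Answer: $353565044$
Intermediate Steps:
$D{\left(r \right)} = -8$
$J{\left(t,v \right)} = 4 + 8 v - t v$ ($J{\left(t,v \right)} = 4 - \left(v t - 8 v\right) = 4 - \left(t v - 8 v\right) = 4 - \left(- 8 v + t v\right) = 4 + 8 v - t v$)
$l = -1257$ ($l = 4 + 8 \cdot 97 - 21 \cdot 97 = 4 + 776 - 2037 = -1257$)
$\left(-22396 + l\right) \left(-15789 + N{\left(-34 \right)}\right) = \left(-22396 - 1257\right) \left(-15789 + \left(5 - 34\right)^{2}\right) = - 23653 \left(-15789 + \left(-29\right)^{2}\right) = - 23653 \left(-15789 + 841\right) = \left(-23653\right) \left(-14948\right) = 353565044$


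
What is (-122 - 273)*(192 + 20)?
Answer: -83740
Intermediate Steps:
(-122 - 273)*(192 + 20) = -395*212 = -83740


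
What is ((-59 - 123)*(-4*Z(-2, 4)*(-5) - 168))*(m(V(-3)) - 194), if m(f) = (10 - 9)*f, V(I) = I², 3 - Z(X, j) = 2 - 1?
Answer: -4309760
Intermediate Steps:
Z(X, j) = 2 (Z(X, j) = 3 - (2 - 1) = 3 - 1*1 = 3 - 1 = 2)
m(f) = f (m(f) = 1*f = f)
((-59 - 123)*(-4*Z(-2, 4)*(-5) - 168))*(m(V(-3)) - 194) = ((-59 - 123)*(-4*2*(-5) - 168))*((-3)² - 194) = (-182*(-8*(-5) - 168))*(9 - 194) = -182*(40 - 168)*(-185) = -182*(-128)*(-185) = 23296*(-185) = -4309760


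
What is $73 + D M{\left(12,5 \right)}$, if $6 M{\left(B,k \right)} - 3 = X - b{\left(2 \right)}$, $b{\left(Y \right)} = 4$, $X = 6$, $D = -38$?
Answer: $\frac{124}{3} \approx 41.333$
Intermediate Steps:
$M{\left(B,k \right)} = \frac{5}{6}$ ($M{\left(B,k \right)} = \frac{1}{2} + \frac{6 - 4}{6} = \frac{1}{2} + \frac{1}{6} \cdot 2 = \frac{1}{2} + \frac{1}{3} = \frac{5}{6}$)
$73 + D M{\left(12,5 \right)} = 73 - \frac{95}{3} = \frac{124}{3}$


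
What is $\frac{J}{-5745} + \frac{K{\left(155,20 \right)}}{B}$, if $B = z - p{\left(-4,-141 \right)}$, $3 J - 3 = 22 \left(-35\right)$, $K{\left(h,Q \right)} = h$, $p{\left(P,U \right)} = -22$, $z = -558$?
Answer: $- \frac{2260313}{9237960} \approx -0.24468$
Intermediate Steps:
$J = - \frac{767}{3}$ ($J = 1 + \frac{22 \left(-35\right)}{3} = 1 + \frac{1}{3} \left(-770\right) = 1 - \frac{770}{3} = - \frac{767}{3} \approx -255.67$)
$B = -536$ ($B = -558 - -22 = -558 + 22 = -536$)
$\frac{J}{-5745} + \frac{K{\left(155,20 \right)}}{B} = - \frac{767}{3 \left(-5745\right)} + \frac{155}{-536} = \left(- \frac{767}{3}\right) \left(- \frac{1}{5745}\right) + 155 \left(- \frac{1}{536}\right) = \frac{767}{17235} - \frac{155}{536} = - \frac{2260313}{9237960}$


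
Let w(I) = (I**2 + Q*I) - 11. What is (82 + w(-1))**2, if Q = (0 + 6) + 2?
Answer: 4096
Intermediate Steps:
Q = 8 (Q = 6 + 2 = 8)
w(I) = -11 + I**2 + 8*I (w(I) = (I**2 + 8*I) - 11 = -11 + I**2 + 8*I)
(82 + w(-1))**2 = (82 + (-11 + (-1)**2 + 8*(-1)))**2 = (82 + (-11 + 1 - 8))**2 = (82 - 18)**2 = 64**2 = 4096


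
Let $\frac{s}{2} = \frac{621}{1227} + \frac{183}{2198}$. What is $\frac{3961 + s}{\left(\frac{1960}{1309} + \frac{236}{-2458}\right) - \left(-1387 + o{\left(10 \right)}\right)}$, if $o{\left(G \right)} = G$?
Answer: $\frac{409306416747932}{142393500992575} \approx 2.8745$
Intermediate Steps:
$s = \frac{529833}{449491}$ ($s = 2 \left(\frac{621}{1227} + \frac{183}{2198}\right) = 2 \left(621 \cdot \frac{1}{1227} + 183 \cdot \frac{1}{2198}\right) = 2 \left(\frac{207}{409} + \frac{183}{2198}\right) = 2 \cdot \frac{529833}{898982} = \frac{529833}{449491} \approx 1.1787$)
$\frac{3961 + s}{\left(\frac{1960}{1309} + \frac{236}{-2458}\right) - \left(-1387 + o{\left(10 \right)}\right)} = \frac{3961 + \frac{529833}{449491}}{\left(\frac{1960}{1309} + \frac{236}{-2458}\right) + \left(1387 - 10\right)} = \frac{1780963684}{449491 \left(\left(1960 \cdot \frac{1}{1309} + 236 \left(- \frac{1}{2458}\right)\right) + \left(1387 - 10\right)\right)} = \frac{1780963684}{449491 \left(\left(\frac{280}{187} - \frac{118}{1229}\right) + 1377\right)} = \frac{1780963684}{449491 \left(\frac{322054}{229823} + 1377\right)} = \frac{1780963684}{449491 \cdot \frac{316788325}{229823}} = \frac{1780963684}{449491} \cdot \frac{229823}{316788325} = \frac{409306416747932}{142393500992575}$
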